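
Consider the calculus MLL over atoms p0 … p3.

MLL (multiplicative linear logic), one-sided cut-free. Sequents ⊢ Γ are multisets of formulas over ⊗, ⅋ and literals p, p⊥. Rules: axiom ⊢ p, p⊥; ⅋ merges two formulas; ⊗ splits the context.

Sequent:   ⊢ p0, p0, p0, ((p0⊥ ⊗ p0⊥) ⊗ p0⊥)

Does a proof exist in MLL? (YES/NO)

Proof tree:
[⊗]  ⊢ p0, p0, p0, ((p0⊥ ⊗ p0⊥) ⊗ p0⊥)
  [⊗]  ⊢ p0, p0, (p0⊥ ⊗ p0⊥)
    [Ax]  ⊢ p0, p0⊥
    [Ax]  ⊢ p0, p0⊥
  [Ax]  ⊢ p0, p0⊥

Result: YES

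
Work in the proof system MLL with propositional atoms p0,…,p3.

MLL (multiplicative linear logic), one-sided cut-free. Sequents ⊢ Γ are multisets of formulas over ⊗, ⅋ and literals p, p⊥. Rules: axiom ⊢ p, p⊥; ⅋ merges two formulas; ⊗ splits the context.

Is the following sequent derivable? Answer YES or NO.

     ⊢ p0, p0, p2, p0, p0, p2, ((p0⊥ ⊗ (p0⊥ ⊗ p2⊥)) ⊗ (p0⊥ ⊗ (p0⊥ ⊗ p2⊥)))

Derivation (root first):
[⊗]  ⊢ p0, p0, p2, p0, p0, p2, ((p0⊥ ⊗ (p0⊥ ⊗ p2⊥)) ⊗ (p0⊥ ⊗ (p0⊥ ⊗ p2⊥)))
  [⊗]  ⊢ p0, p0, p2, (p0⊥ ⊗ (p0⊥ ⊗ p2⊥))
    [Ax]  ⊢ p0, p0⊥
    [⊗]  ⊢ p0, p2, (p0⊥ ⊗ p2⊥)
      [Ax]  ⊢ p0, p0⊥
      [Ax]  ⊢ p2, p2⊥
  [⊗]  ⊢ p0, p0, p2, (p0⊥ ⊗ (p0⊥ ⊗ p2⊥))
    [Ax]  ⊢ p0, p0⊥
    [⊗]  ⊢ p0, p2, (p0⊥ ⊗ p2⊥)
      [Ax]  ⊢ p0, p0⊥
      [Ax]  ⊢ p2, p2⊥

Result: YES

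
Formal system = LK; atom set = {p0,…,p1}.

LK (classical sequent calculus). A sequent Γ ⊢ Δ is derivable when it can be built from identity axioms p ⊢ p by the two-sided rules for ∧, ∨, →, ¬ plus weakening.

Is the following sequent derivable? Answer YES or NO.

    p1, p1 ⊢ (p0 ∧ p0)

Enumerate valuations to refute Γ ⊢ Δ:
  v=00: Γ:[p1=F, p1=F] Δ:[(p0 ∧ p0)=F] refutes=False
  v=01: Γ:[p1=T, p1=T] Δ:[(p0 ∧ p0)=F] refutes=True  ← countermodel

Result: NO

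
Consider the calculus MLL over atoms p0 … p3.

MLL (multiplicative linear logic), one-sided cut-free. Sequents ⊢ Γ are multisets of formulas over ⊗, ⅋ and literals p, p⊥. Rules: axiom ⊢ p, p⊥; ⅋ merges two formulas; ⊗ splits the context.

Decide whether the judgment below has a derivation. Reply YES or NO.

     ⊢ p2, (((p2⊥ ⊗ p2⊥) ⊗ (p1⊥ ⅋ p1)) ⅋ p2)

Proof tree:
[⅋]  ⊢ p2, (((p2⊥ ⊗ p2⊥) ⊗ (p1⊥ ⅋ p1)) ⅋ p2)
  [⊗]  ⊢ p2, p2, ((p2⊥ ⊗ p2⊥) ⊗ (p1⊥ ⅋ p1))
    [⊗]  ⊢ p2, p2, (p2⊥ ⊗ p2⊥)
      [Ax]  ⊢ p2, p2⊥
      [Ax]  ⊢ p2, p2⊥
    [⅋]  ⊢ (p1⊥ ⅋ p1)
      [Ax]  ⊢ p1, p1⊥

Result: YES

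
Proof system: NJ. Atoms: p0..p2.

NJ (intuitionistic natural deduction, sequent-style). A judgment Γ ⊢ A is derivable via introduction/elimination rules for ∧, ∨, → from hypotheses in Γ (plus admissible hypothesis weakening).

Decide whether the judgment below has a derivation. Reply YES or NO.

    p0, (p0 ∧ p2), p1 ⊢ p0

Derivation trace:
[Wk] p0, (p0 ∧ p2), p1 ⊢ p0
  [Wk] p0, (p0 ∧ p2) ⊢ p0
    [Ax] p0 ⊢ p0

Result: YES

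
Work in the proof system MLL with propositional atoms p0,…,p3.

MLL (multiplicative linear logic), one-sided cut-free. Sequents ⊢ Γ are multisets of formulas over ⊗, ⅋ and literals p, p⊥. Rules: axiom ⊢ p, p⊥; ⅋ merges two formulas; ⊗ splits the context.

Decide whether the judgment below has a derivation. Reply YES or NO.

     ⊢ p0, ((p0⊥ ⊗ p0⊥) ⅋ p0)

Derivation (root first):
[⅋]  ⊢ p0, ((p0⊥ ⊗ p0⊥) ⅋ p0)
  [⊗]  ⊢ p0, p0, (p0⊥ ⊗ p0⊥)
    [Ax]  ⊢ p0, p0⊥
    [Ax]  ⊢ p0, p0⊥

Result: YES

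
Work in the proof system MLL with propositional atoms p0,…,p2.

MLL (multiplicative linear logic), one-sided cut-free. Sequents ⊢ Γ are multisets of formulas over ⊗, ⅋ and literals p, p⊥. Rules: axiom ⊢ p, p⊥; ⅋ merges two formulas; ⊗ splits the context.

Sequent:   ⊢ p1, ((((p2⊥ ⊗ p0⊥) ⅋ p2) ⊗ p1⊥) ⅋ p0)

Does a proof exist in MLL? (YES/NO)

Proof tree:
[⅋]  ⊢ p1, ((((p2⊥ ⊗ p0⊥) ⅋ p2) ⊗ p1⊥) ⅋ p0)
  [⊗]  ⊢ p0, p1, (((p2⊥ ⊗ p0⊥) ⅋ p2) ⊗ p1⊥)
    [⅋]  ⊢ p0, ((p2⊥ ⊗ p0⊥) ⅋ p2)
      [⊗]  ⊢ p2, p0, (p2⊥ ⊗ p0⊥)
        [Ax]  ⊢ p2, p2⊥
        [Ax]  ⊢ p0, p0⊥
    [Ax]  ⊢ p1, p1⊥

Result: YES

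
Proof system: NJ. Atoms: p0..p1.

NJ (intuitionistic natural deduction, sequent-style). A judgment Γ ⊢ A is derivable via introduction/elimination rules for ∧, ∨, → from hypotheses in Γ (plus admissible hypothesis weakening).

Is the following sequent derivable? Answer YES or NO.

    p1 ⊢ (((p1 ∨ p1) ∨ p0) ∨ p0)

Derivation (root first):
[∨I₁] p1 ⊢ (((p1 ∨ p1) ∨ p0) ∨ p0)
  [∨I₁] p1 ⊢ ((p1 ∨ p1) ∨ p0)
    [∨I₁] p1 ⊢ (p1 ∨ p1)
      [Ax] p1 ⊢ p1

Result: YES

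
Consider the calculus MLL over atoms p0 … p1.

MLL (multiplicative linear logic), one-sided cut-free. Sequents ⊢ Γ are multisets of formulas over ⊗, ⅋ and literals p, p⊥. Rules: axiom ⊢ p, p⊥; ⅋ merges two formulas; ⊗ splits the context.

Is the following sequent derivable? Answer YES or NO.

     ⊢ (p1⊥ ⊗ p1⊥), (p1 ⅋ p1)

Derivation trace:
[⅋]  ⊢ (p1⊥ ⊗ p1⊥), (p1 ⅋ p1)
  [⊗]  ⊢ p1, p1, (p1⊥ ⊗ p1⊥)
    [Ax]  ⊢ p1, p1⊥
    [Ax]  ⊢ p1, p1⊥

Result: YES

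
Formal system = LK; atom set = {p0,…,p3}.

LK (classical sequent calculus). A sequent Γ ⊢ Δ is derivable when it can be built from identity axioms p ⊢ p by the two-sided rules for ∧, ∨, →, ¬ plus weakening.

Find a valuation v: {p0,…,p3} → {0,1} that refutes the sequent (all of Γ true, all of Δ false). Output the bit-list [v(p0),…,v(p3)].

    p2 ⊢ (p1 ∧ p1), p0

Truth-table refutation:
  v=0000: Γ:[p2=F] Δ:[(p1 ∧ p1)=F, p0=F] refutes=False
  v=0001: Γ:[p2=F] Δ:[(p1 ∧ p1)=F, p0=F] refutes=False
  v=0010: Γ:[p2=T] Δ:[(p1 ∧ p1)=F, p0=F] refutes=True  ← countermodel

Result: [0, 0, 1, 0]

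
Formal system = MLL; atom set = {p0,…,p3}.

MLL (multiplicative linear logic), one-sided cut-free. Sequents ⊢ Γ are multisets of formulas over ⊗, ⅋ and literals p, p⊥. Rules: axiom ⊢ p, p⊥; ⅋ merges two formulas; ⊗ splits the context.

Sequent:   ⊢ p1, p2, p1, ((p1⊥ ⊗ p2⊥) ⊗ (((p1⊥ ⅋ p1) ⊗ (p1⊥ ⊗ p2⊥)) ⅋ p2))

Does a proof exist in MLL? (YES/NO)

Derivation (root first):
[⊗]  ⊢ p1, p2, p1, ((p1⊥ ⊗ p2⊥) ⊗ (((p1⊥ ⅋ p1) ⊗ (p1⊥ ⊗ p2⊥)) ⅋ p2))
  [⊗]  ⊢ p1, p2, (p1⊥ ⊗ p2⊥)
    [Ax]  ⊢ p1, p1⊥
    [Ax]  ⊢ p2, p2⊥
  [⅋]  ⊢ p1, (((p1⊥ ⅋ p1) ⊗ (p1⊥ ⊗ p2⊥)) ⅋ p2)
    [⊗]  ⊢ p1, p2, ((p1⊥ ⅋ p1) ⊗ (p1⊥ ⊗ p2⊥))
      [⅋]  ⊢ (p1⊥ ⅋ p1)
        [Ax]  ⊢ p1, p1⊥
      [⊗]  ⊢ p1, p2, (p1⊥ ⊗ p2⊥)
        [Ax]  ⊢ p1, p1⊥
        [Ax]  ⊢ p2, p2⊥

Result: YES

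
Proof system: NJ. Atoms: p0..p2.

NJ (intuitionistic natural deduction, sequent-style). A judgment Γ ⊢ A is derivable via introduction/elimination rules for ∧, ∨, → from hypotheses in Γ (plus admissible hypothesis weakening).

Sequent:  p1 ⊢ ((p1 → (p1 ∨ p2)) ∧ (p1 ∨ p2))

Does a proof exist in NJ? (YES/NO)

Derivation trace:
[∧I] p1 ⊢ ((p1 → (p1 ∨ p2)) ∧ (p1 ∨ p2))
  [→I]  ⊢ (p1 → (p1 ∨ p2))
    [∨I₁] p1 ⊢ (p1 ∨ p2)
      [Ax] p1 ⊢ p1
  [∨I₁] p1 ⊢ (p1 ∨ p2)
    [Ax] p1 ⊢ p1

Result: YES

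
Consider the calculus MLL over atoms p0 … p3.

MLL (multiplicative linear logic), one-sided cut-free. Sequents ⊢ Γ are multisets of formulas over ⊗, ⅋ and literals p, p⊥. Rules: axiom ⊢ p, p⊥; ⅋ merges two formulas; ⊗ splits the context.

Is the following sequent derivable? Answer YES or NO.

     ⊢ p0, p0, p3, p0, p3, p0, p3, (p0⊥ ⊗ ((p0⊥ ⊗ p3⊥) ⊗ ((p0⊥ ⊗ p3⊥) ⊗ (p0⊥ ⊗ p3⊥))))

Derivation (root first):
[⊗]  ⊢ p0, p0, p3, p0, p3, p0, p3, (p0⊥ ⊗ ((p0⊥ ⊗ p3⊥) ⊗ ((p0⊥ ⊗ p3⊥) ⊗ (p0⊥ ⊗ p3⊥))))
  [Ax]  ⊢ p0, p0⊥
  [⊗]  ⊢ p0, p3, p0, p3, p0, p3, ((p0⊥ ⊗ p3⊥) ⊗ ((p0⊥ ⊗ p3⊥) ⊗ (p0⊥ ⊗ p3⊥)))
    [⊗]  ⊢ p0, p3, (p0⊥ ⊗ p3⊥)
      [Ax]  ⊢ p0, p0⊥
      [Ax]  ⊢ p3, p3⊥
    [⊗]  ⊢ p0, p3, p0, p3, ((p0⊥ ⊗ p3⊥) ⊗ (p0⊥ ⊗ p3⊥))
      [⊗]  ⊢ p0, p3, (p0⊥ ⊗ p3⊥)
        [Ax]  ⊢ p0, p0⊥
        [Ax]  ⊢ p3, p3⊥
      [⊗]  ⊢ p0, p3, (p0⊥ ⊗ p3⊥)
        [Ax]  ⊢ p0, p0⊥
        [Ax]  ⊢ p3, p3⊥

Result: YES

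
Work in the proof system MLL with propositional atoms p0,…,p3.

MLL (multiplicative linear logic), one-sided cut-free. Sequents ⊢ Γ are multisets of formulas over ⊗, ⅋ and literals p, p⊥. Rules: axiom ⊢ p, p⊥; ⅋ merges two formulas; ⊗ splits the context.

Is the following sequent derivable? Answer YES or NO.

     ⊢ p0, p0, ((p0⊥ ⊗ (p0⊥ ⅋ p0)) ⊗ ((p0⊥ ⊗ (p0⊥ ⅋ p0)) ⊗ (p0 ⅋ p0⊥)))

Derivation trace:
[⊗]  ⊢ p0, p0, ((p0⊥ ⊗ (p0⊥ ⅋ p0)) ⊗ ((p0⊥ ⊗ (p0⊥ ⅋ p0)) ⊗ (p0 ⅋ p0⊥)))
  [⊗]  ⊢ p0, (p0⊥ ⊗ (p0⊥ ⅋ p0))
    [Ax]  ⊢ p0, p0⊥
    [⅋]  ⊢ (p0⊥ ⅋ p0)
      [Ax]  ⊢ p0, p0⊥
  [⊗]  ⊢ p0, ((p0⊥ ⊗ (p0⊥ ⅋ p0)) ⊗ (p0 ⅋ p0⊥))
    [⊗]  ⊢ p0, (p0⊥ ⊗ (p0⊥ ⅋ p0))
      [Ax]  ⊢ p0, p0⊥
      [⅋]  ⊢ (p0⊥ ⅋ p0)
        [Ax]  ⊢ p0, p0⊥
    [⅋]  ⊢ (p0 ⅋ p0⊥)
      [Ax]  ⊢ p0, p0⊥

Result: YES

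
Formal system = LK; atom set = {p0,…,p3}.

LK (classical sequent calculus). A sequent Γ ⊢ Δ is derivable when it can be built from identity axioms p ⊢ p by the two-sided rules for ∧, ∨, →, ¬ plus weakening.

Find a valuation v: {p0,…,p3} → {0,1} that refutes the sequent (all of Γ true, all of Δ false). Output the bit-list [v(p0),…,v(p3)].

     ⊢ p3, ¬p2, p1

Truth-table refutation:
  v=0000: Γ:[] Δ:[p3=F, ¬p2=T, p1=F] refutes=False
  v=0001: Γ:[] Δ:[p3=T, ¬p2=T, p1=F] refutes=False
  v=0010: Γ:[] Δ:[p3=F, ¬p2=F, p1=F] refutes=True  ← countermodel

Result: [0, 0, 1, 0]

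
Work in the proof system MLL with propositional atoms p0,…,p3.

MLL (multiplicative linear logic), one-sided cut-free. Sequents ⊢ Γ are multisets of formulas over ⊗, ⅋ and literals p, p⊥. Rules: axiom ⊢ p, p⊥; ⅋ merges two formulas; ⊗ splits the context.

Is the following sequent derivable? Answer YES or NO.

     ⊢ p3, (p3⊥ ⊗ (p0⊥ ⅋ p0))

Derivation (root first):
[⊗]  ⊢ p3, (p3⊥ ⊗ (p0⊥ ⅋ p0))
  [Ax]  ⊢ p3, p3⊥
  [⅋]  ⊢ (p0⊥ ⅋ p0)
    [Ax]  ⊢ p0, p0⊥

Result: YES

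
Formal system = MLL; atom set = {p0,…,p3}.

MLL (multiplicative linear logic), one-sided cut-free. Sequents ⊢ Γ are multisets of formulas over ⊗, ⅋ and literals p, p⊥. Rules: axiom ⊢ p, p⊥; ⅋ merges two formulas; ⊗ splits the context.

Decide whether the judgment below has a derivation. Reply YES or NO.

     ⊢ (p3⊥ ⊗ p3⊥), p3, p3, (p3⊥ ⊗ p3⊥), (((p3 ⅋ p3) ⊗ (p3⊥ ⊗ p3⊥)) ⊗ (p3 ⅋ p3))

Proof tree:
[⊗]  ⊢ (p3⊥ ⊗ p3⊥), p3, p3, (p3⊥ ⊗ p3⊥), (((p3 ⅋ p3) ⊗ (p3⊥ ⊗ p3⊥)) ⊗ (p3 ⅋ p3))
  [⊗]  ⊢ (p3⊥ ⊗ p3⊥), p3, p3, ((p3 ⅋ p3) ⊗ (p3⊥ ⊗ p3⊥))
    [⅋]  ⊢ (p3⊥ ⊗ p3⊥), (p3 ⅋ p3)
      [⊗]  ⊢ p3, p3, (p3⊥ ⊗ p3⊥)
        [Ax]  ⊢ p3, p3⊥
        [Ax]  ⊢ p3, p3⊥
    [⊗]  ⊢ p3, p3, (p3⊥ ⊗ p3⊥)
      [Ax]  ⊢ p3, p3⊥
      [Ax]  ⊢ p3, p3⊥
  [⅋]  ⊢ (p3⊥ ⊗ p3⊥), (p3 ⅋ p3)
    [⊗]  ⊢ p3, p3, (p3⊥ ⊗ p3⊥)
      [Ax]  ⊢ p3, p3⊥
      [Ax]  ⊢ p3, p3⊥

Result: YES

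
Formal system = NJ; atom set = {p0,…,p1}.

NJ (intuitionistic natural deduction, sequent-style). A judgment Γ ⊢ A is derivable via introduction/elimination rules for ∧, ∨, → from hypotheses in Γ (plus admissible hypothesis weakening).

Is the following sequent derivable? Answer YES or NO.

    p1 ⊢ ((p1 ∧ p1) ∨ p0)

Proof tree:
[∨I₁] p1 ⊢ ((p1 ∧ p1) ∨ p0)
  [∧I] p1 ⊢ (p1 ∧ p1)
    [Ax] p1 ⊢ p1
    [Ax] p1 ⊢ p1

Result: YES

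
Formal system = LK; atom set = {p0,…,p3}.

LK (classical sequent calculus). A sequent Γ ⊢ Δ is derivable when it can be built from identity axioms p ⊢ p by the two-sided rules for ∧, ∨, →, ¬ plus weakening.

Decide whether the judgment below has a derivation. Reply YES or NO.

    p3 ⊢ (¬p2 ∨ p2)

Derivation (root first):
[WL] p3 ⊢ (¬p2 ∨ p2)
  [∨R]  ⊢ (¬p2 ∨ p2)
    [¬R]  ⊢ p2, ¬p2
      [Ax] p2 ⊢ p2

Result: YES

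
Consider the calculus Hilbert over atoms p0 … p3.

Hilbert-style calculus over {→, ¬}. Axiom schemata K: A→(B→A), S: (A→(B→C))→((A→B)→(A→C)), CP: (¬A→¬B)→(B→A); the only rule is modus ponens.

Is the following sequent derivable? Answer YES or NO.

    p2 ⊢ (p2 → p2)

Derivation trace:
[MP] p2 ⊢ (p2 → p2)
  [K]  ⊢ (p2 → (p2 → p2))
  [MP] p2 ⊢ p2
    [MP] p2 ⊢ (p2 → p2)
      [K]  ⊢ (p2 → (p2 → p2))
      [Hyp] p2 ⊢ p2
    [Hyp] p2 ⊢ p2

Result: YES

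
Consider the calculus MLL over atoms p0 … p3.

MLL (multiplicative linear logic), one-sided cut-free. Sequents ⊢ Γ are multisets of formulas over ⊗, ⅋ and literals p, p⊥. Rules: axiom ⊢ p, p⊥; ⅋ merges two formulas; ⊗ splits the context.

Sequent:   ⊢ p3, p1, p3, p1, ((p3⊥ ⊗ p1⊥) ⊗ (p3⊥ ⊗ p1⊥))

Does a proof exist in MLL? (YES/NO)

Proof tree:
[⊗]  ⊢ p3, p1, p3, p1, ((p3⊥ ⊗ p1⊥) ⊗ (p3⊥ ⊗ p1⊥))
  [⊗]  ⊢ p3, p1, (p3⊥ ⊗ p1⊥)
    [Ax]  ⊢ p3, p3⊥
    [Ax]  ⊢ p1, p1⊥
  [⊗]  ⊢ p3, p1, (p3⊥ ⊗ p1⊥)
    [Ax]  ⊢ p3, p3⊥
    [Ax]  ⊢ p1, p1⊥

Result: YES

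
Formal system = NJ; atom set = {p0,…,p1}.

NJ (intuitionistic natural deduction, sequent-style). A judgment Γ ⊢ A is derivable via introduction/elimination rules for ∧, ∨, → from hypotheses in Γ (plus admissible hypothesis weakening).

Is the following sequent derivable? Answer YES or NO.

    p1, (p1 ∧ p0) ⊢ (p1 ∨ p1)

Proof tree:
[Wk] p1, (p1 ∧ p0) ⊢ (p1 ∨ p1)
  [∨I₁] p1 ⊢ (p1 ∨ p1)
    [Ax] p1 ⊢ p1

Result: YES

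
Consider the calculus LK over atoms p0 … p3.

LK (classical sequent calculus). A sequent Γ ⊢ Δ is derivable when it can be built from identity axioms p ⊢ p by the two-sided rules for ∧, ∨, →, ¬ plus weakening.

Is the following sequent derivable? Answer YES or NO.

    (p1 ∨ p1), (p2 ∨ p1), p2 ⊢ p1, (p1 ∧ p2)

Proof tree:
[WL] (p1 ∨ p1), (p2 ∨ p1), p2 ⊢ p1, (p1 ∧ p2)
  [∧R] (p1 ∨ p1), (p2 ∨ p1) ⊢ p1, (p1 ∧ p2)
    [∨L] (p1 ∨ p1) ⊢ p1
      [Ax] p1 ⊢ p1
      [Ax] p1 ⊢ p1
    [∨L] (p2 ∨ p1) ⊢ p1, p2
      [Ax] p2 ⊢ p2
      [Ax] p1 ⊢ p1

Result: YES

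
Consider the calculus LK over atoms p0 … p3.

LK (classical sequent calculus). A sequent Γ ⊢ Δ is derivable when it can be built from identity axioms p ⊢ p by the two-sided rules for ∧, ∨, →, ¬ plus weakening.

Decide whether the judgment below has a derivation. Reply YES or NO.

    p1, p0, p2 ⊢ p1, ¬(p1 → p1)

Derivation trace:
[WL] p1, p0, p2 ⊢ p1, ¬(p1 → p1)
  [¬R] p1, p0 ⊢ p1, ¬(p1 → p1)
    [WL] p1, (p1 → p1), p0 ⊢ p1
      [→L] p1, (p1 → p1) ⊢ p1
        [Ax] p1 ⊢ p1
        [Ax] p1 ⊢ p1

Result: YES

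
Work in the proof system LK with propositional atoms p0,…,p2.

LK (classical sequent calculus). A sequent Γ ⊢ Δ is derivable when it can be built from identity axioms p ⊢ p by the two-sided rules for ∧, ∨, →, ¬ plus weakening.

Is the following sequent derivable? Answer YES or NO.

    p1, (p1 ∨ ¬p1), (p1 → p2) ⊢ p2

Derivation (root first):
[→L] p1, (p1 ∨ ¬p1), (p1 → p2) ⊢ p2
  [∨L] p1, (p1 ∨ ¬p1) ⊢ p1
    [Ax] p1 ⊢ p1
    [¬L] p1, ¬p1 ⊢ 
      [Ax] p1 ⊢ p1
  [Ax] p2 ⊢ p2

Result: YES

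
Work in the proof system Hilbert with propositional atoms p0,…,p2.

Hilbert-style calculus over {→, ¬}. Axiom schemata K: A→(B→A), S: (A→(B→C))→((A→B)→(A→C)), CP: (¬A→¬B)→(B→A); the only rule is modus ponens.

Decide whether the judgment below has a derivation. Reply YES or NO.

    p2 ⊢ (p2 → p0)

Search for a countermodel by truth-table:
  v=000: Γ:[p2=F] Δ:[(p2 → p0)=T] refutes=False
  v=001: Γ:[p2=T] Δ:[(p2 → p0)=F] refutes=True  ← countermodel

Result: NO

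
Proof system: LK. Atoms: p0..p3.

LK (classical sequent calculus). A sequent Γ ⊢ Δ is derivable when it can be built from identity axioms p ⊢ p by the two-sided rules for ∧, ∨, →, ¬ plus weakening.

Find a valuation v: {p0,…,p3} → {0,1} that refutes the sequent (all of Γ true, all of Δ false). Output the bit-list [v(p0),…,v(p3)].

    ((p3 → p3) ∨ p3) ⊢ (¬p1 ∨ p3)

Search for a countermodel by truth-table:
  v=0000: Γ:[((p3 → p3) ∨ p3)=T] Δ:[(¬p1 ∨ p3)=T] refutes=False
  v=0001: Γ:[((p3 → p3) ∨ p3)=T] Δ:[(¬p1 ∨ p3)=T] refutes=False
  v=0010: Γ:[((p3 → p3) ∨ p3)=T] Δ:[(¬p1 ∨ p3)=T] refutes=False
  v=0011: Γ:[((p3 → p3) ∨ p3)=T] Δ:[(¬p1 ∨ p3)=T] refutes=False
  v=0100: Γ:[((p3 → p3) ∨ p3)=T] Δ:[(¬p1 ∨ p3)=F] refutes=True  ← countermodel

Result: [0, 1, 0, 0]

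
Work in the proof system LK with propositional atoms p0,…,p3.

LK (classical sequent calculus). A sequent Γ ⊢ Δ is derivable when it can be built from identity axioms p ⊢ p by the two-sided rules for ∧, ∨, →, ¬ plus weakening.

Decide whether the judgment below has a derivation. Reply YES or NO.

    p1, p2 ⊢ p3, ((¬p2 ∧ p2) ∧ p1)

Search for a countermodel by truth-table:
  v=0000: Γ:[p1=F, p2=F] Δ:[p3=F, ((¬p2 ∧ p2) ∧ p1)=F] refutes=False
  v=0001: Γ:[p1=F, p2=F] Δ:[p3=T, ((¬p2 ∧ p2) ∧ p1)=F] refutes=False
  v=0010: Γ:[p1=F, p2=T] Δ:[p3=F, ((¬p2 ∧ p2) ∧ p1)=F] refutes=False
  v=0011: Γ:[p1=F, p2=T] Δ:[p3=T, ((¬p2 ∧ p2) ∧ p1)=F] refutes=False
  v=0100: Γ:[p1=T, p2=F] Δ:[p3=F, ((¬p2 ∧ p2) ∧ p1)=F] refutes=False
  v=0101: Γ:[p1=T, p2=F] Δ:[p3=T, ((¬p2 ∧ p2) ∧ p1)=F] refutes=False
  v=0110: Γ:[p1=T, p2=T] Δ:[p3=F, ((¬p2 ∧ p2) ∧ p1)=F] refutes=True  ← countermodel

Result: NO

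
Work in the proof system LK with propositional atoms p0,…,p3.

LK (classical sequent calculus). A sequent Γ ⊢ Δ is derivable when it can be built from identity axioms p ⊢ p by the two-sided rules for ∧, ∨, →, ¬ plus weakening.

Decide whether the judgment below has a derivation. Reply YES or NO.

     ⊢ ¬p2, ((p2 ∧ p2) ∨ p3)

Proof tree:
[∨R]  ⊢ ¬p2, ((p2 ∧ p2) ∨ p3)
  [WR]  ⊢ (p2 ∧ p2), ¬p2, p3
    [¬R]  ⊢ (p2 ∧ p2), ¬p2
      [∧R] p2 ⊢ (p2 ∧ p2)
        [Ax] p2 ⊢ p2
        [Ax] p2 ⊢ p2

Result: YES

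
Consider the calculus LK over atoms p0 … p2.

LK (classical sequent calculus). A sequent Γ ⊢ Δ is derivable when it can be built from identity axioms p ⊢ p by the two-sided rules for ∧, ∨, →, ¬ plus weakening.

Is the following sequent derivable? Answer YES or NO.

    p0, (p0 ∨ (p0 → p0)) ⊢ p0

Proof tree:
[∨L] p0, (p0 ∨ (p0 → p0)) ⊢ p0
  [Ax] p0 ⊢ p0
  [→L] p0, (p0 → p0) ⊢ p0
    [Ax] p0 ⊢ p0
    [Ax] p0 ⊢ p0

Result: YES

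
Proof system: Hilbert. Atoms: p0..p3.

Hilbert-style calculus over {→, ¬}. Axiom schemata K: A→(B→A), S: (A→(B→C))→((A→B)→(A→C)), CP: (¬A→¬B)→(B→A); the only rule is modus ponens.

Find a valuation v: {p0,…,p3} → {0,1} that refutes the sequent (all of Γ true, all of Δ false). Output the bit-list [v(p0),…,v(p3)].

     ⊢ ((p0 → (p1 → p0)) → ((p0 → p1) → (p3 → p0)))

Enumerate valuations to refute Γ ⊢ Δ:
  v=0000: Γ:[] Δ:[((p0 → (p1 → p0)) → ((p0 → p1) → (p3 → p0)))=T] refutes=False
  v=0001: Γ:[] Δ:[((p0 → (p1 → p0)) → ((p0 → p1) → (p3 → p0)))=F] refutes=True  ← countermodel

Result: [0, 0, 0, 1]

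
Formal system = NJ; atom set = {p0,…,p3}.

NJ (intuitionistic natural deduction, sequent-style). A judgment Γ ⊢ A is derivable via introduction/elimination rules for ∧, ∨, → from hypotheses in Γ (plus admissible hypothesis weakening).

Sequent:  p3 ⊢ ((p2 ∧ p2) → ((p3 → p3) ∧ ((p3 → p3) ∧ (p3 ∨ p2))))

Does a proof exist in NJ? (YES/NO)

Derivation trace:
[→I] p3 ⊢ ((p2 ∧ p2) → ((p3 → p3) ∧ ((p3 → p3) ∧ (p3 ∨ p2))))
  [∧I] p3, (p2 ∧ p2) ⊢ ((p3 → p3) ∧ ((p3 → p3) ∧ (p3 ∨ p2)))
    [Wk] (p2 ∧ p2) ⊢ (p3 → p3)
      [→I]  ⊢ (p3 → p3)
        [Ax] p3 ⊢ p3
    [∧I] p3 ⊢ ((p3 → p3) ∧ (p3 ∨ p2))
      [→I]  ⊢ (p3 → p3)
        [Ax] p3 ⊢ p3
      [∨I₁] p3 ⊢ (p3 ∨ p2)
        [Ax] p3 ⊢ p3

Result: YES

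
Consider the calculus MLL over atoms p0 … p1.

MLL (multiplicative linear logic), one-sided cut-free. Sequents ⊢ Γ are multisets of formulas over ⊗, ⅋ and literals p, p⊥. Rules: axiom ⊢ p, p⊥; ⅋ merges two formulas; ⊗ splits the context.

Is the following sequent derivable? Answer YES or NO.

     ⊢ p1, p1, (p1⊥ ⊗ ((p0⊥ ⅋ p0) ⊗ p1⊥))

Derivation (root first):
[⊗]  ⊢ p1, p1, (p1⊥ ⊗ ((p0⊥ ⅋ p0) ⊗ p1⊥))
  [Ax]  ⊢ p1, p1⊥
  [⊗]  ⊢ p1, ((p0⊥ ⅋ p0) ⊗ p1⊥)
    [⅋]  ⊢ (p0⊥ ⅋ p0)
      [Ax]  ⊢ p0, p0⊥
    [Ax]  ⊢ p1, p1⊥

Result: YES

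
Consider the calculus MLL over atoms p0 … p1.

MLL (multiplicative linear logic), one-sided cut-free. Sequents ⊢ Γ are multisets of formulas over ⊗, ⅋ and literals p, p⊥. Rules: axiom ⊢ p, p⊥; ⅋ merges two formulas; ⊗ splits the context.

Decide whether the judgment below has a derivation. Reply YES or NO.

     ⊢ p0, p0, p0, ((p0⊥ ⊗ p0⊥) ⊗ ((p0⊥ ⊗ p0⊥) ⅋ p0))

Proof tree:
[⊗]  ⊢ p0, p0, p0, ((p0⊥ ⊗ p0⊥) ⊗ ((p0⊥ ⊗ p0⊥) ⅋ p0))
  [⊗]  ⊢ p0, p0, (p0⊥ ⊗ p0⊥)
    [Ax]  ⊢ p0, p0⊥
    [Ax]  ⊢ p0, p0⊥
  [⅋]  ⊢ p0, ((p0⊥ ⊗ p0⊥) ⅋ p0)
    [⊗]  ⊢ p0, p0, (p0⊥ ⊗ p0⊥)
      [Ax]  ⊢ p0, p0⊥
      [Ax]  ⊢ p0, p0⊥

Result: YES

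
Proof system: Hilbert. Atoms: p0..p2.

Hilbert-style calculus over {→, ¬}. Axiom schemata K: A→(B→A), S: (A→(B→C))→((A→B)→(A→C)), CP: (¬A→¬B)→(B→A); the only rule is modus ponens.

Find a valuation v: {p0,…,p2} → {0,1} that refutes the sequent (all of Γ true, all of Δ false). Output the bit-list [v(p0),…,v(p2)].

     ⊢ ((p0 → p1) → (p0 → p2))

Enumerate valuations to refute Γ ⊢ Δ:
  v=000: Γ:[] Δ:[((p0 → p1) → (p0 → p2))=T] refutes=False
  v=001: Γ:[] Δ:[((p0 → p1) → (p0 → p2))=T] refutes=False
  v=010: Γ:[] Δ:[((p0 → p1) → (p0 → p2))=T] refutes=False
  v=011: Γ:[] Δ:[((p0 → p1) → (p0 → p2))=T] refutes=False
  v=100: Γ:[] Δ:[((p0 → p1) → (p0 → p2))=T] refutes=False
  v=101: Γ:[] Δ:[((p0 → p1) → (p0 → p2))=T] refutes=False
  v=110: Γ:[] Δ:[((p0 → p1) → (p0 → p2))=F] refutes=True  ← countermodel

Result: [1, 1, 0]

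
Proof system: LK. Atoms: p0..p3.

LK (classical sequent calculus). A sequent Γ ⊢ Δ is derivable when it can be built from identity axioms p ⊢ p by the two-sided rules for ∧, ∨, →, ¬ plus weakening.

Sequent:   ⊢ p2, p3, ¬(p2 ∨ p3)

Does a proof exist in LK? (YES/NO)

Derivation trace:
[¬R]  ⊢ p2, p3, ¬(p2 ∨ p3)
  [∨L] (p2 ∨ p3) ⊢ p2, p3
    [Ax] p2 ⊢ p2
    [Ax] p3 ⊢ p3

Result: YES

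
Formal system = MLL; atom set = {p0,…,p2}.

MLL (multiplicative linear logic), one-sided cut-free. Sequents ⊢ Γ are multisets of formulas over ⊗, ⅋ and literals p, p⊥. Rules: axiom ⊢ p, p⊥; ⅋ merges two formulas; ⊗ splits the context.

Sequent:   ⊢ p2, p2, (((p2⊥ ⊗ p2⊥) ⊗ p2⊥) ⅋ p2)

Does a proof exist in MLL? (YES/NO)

Derivation trace:
[⅋]  ⊢ p2, p2, (((p2⊥ ⊗ p2⊥) ⊗ p2⊥) ⅋ p2)
  [⊗]  ⊢ p2, p2, p2, ((p2⊥ ⊗ p2⊥) ⊗ p2⊥)
    [⊗]  ⊢ p2, p2, (p2⊥ ⊗ p2⊥)
      [Ax]  ⊢ p2, p2⊥
      [Ax]  ⊢ p2, p2⊥
    [Ax]  ⊢ p2, p2⊥

Result: YES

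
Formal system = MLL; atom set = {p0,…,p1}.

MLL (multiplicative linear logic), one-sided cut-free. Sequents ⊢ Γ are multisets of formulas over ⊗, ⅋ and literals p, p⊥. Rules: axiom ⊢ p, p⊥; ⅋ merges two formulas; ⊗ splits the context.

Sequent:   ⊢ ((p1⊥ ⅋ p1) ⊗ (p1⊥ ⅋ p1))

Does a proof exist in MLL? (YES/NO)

Derivation trace:
[⊗]  ⊢ ((p1⊥ ⅋ p1) ⊗ (p1⊥ ⅋ p1))
  [⅋]  ⊢ (p1⊥ ⅋ p1)
    [Ax]  ⊢ p1, p1⊥
  [⅋]  ⊢ (p1⊥ ⅋ p1)
    [Ax]  ⊢ p1, p1⊥

Result: YES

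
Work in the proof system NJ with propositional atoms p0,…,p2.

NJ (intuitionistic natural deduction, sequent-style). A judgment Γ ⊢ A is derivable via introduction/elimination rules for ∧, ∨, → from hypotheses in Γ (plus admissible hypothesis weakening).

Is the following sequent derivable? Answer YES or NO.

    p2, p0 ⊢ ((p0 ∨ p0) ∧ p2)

Derivation trace:
[∧I] p2, p0 ⊢ ((p0 ∨ p0) ∧ p2)
  [∨I₁] p0 ⊢ (p0 ∨ p0)
    [Ax] p0 ⊢ p0
  [Ax] p2 ⊢ p2

Result: YES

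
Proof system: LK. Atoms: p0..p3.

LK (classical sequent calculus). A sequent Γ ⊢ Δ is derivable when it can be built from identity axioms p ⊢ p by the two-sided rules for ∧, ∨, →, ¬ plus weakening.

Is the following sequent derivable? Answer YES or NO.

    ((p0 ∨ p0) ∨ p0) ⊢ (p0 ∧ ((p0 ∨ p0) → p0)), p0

Proof tree:
[∨L] ((p0 ∨ p0) ∨ p0) ⊢ (p0 ∧ ((p0 ∨ p0) → p0)), p0
  [∨L] (p0 ∨ p0) ⊢ p0
    [Ax] p0 ⊢ p0
    [Ax] p0 ⊢ p0
  [∧R] p0 ⊢ (p0 ∧ ((p0 ∨ p0) → p0))
    [Ax] p0 ⊢ p0
    [→R]  ⊢ ((p0 ∨ p0) → p0)
      [∨L] (p0 ∨ p0) ⊢ p0
        [Ax] p0 ⊢ p0
        [Ax] p0 ⊢ p0

Result: YES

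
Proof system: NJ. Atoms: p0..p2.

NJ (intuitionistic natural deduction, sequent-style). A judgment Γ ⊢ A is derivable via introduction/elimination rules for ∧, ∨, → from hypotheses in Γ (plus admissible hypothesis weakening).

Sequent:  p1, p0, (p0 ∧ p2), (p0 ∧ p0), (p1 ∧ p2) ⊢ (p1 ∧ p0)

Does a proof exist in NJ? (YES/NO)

Derivation (root first):
[Wk] p1, p0, (p0 ∧ p2), (p0 ∧ p0), (p1 ∧ p2) ⊢ (p1 ∧ p0)
  [Wk] p1, p0, (p0 ∧ p2), (p0 ∧ p0) ⊢ (p1 ∧ p0)
    [Wk] p1, p0, (p0 ∧ p2) ⊢ (p1 ∧ p0)
      [∧I] p1, p0 ⊢ (p1 ∧ p0)
        [Ax] p1 ⊢ p1
        [Ax] p0 ⊢ p0

Result: YES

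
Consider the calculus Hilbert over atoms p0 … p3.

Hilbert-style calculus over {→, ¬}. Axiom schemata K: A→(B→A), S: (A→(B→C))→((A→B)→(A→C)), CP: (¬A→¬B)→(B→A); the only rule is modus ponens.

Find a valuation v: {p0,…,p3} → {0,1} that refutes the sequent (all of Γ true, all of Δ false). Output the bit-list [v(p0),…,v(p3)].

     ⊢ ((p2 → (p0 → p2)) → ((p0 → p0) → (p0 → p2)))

Truth-table refutation:
  v=0000: Γ:[] Δ:[((p2 → (p0 → p2)) → ((p0 → p0) → (p0 → p2)))=T] refutes=False
  v=0001: Γ:[] Δ:[((p2 → (p0 → p2)) → ((p0 → p0) → (p0 → p2)))=T] refutes=False
  v=0010: Γ:[] Δ:[((p2 → (p0 → p2)) → ((p0 → p0) → (p0 → p2)))=T] refutes=False
  v=0011: Γ:[] Δ:[((p2 → (p0 → p2)) → ((p0 → p0) → (p0 → p2)))=T] refutes=False
  v=0100: Γ:[] Δ:[((p2 → (p0 → p2)) → ((p0 → p0) → (p0 → p2)))=T] refutes=False
  v=0101: Γ:[] Δ:[((p2 → (p0 → p2)) → ((p0 → p0) → (p0 → p2)))=T] refutes=False
  v=0110: Γ:[] Δ:[((p2 → (p0 → p2)) → ((p0 → p0) → (p0 → p2)))=T] refutes=False
  v=0111: Γ:[] Δ:[((p2 → (p0 → p2)) → ((p0 → p0) → (p0 → p2)))=T] refutes=False
  v=1000: Γ:[] Δ:[((p2 → (p0 → p2)) → ((p0 → p0) → (p0 → p2)))=F] refutes=True  ← countermodel

Result: [1, 0, 0, 0]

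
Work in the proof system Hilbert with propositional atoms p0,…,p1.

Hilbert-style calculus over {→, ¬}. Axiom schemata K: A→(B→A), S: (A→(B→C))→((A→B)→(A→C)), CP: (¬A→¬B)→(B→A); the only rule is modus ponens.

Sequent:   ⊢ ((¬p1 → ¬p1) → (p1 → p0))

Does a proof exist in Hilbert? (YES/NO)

Enumerate valuations to refute Γ ⊢ Δ:
  v=00: Γ:[] Δ:[((¬p1 → ¬p1) → (p1 → p0))=T] refutes=False
  v=01: Γ:[] Δ:[((¬p1 → ¬p1) → (p1 → p0))=F] refutes=True  ← countermodel

Result: NO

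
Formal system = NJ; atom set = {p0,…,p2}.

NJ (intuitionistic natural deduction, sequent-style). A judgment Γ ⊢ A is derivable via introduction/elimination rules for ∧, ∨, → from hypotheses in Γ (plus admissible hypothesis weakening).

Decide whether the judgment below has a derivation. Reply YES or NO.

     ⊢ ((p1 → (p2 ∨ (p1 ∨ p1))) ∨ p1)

Derivation (root first):
[∨I₁]  ⊢ ((p1 → (p2 ∨ (p1 ∨ p1))) ∨ p1)
  [→I]  ⊢ (p1 → (p2 ∨ (p1 ∨ p1)))
    [∨I₂] p1 ⊢ (p2 ∨ (p1 ∨ p1))
      [∨I₂] p1 ⊢ (p1 ∨ p1)
        [Ax] p1 ⊢ p1

Result: YES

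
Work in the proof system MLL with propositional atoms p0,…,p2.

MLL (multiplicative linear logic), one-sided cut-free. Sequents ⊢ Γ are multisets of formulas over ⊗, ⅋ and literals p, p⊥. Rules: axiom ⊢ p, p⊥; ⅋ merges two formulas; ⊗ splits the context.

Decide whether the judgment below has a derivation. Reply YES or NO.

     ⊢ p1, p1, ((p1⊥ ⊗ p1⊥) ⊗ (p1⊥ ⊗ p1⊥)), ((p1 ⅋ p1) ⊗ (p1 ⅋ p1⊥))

Derivation trace:
[⊗]  ⊢ p1, p1, ((p1⊥ ⊗ p1⊥) ⊗ (p1⊥ ⊗ p1⊥)), ((p1 ⅋ p1) ⊗ (p1 ⅋ p1⊥))
  [⅋]  ⊢ p1, p1, ((p1⊥ ⊗ p1⊥) ⊗ (p1⊥ ⊗ p1⊥)), (p1 ⅋ p1)
    [⊗]  ⊢ p1, p1, p1, p1, ((p1⊥ ⊗ p1⊥) ⊗ (p1⊥ ⊗ p1⊥))
      [⊗]  ⊢ p1, p1, (p1⊥ ⊗ p1⊥)
        [Ax]  ⊢ p1, p1⊥
        [Ax]  ⊢ p1, p1⊥
      [⊗]  ⊢ p1, p1, (p1⊥ ⊗ p1⊥)
        [Ax]  ⊢ p1, p1⊥
        [Ax]  ⊢ p1, p1⊥
  [⅋]  ⊢ (p1 ⅋ p1⊥)
    [Ax]  ⊢ p1, p1⊥

Result: YES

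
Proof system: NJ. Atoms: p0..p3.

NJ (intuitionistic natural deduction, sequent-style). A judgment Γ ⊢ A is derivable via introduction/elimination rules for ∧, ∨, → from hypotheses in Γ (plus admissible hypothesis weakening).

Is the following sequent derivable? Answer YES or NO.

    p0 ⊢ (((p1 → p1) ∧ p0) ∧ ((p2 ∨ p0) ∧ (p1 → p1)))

Derivation trace:
[∧I] p0 ⊢ (((p1 → p1) ∧ p0) ∧ ((p2 ∨ p0) ∧ (p1 → p1)))
  [∧I] p0 ⊢ ((p1 → p1) ∧ p0)
    [→I]  ⊢ (p1 → p1)
      [Ax] p1 ⊢ p1
    [Ax] p0 ⊢ p0
  [∧I] p0 ⊢ ((p2 ∨ p0) ∧ (p1 → p1))
    [∨I₂] p0 ⊢ (p2 ∨ p0)
      [Ax] p0 ⊢ p0
    [→I]  ⊢ (p1 → p1)
      [Ax] p1 ⊢ p1

Result: YES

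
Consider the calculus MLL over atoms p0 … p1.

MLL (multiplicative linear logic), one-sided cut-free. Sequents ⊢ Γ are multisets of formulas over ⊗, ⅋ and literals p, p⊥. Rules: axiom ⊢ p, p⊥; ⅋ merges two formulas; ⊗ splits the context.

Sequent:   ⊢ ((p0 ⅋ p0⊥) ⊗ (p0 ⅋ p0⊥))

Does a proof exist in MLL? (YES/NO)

Derivation trace:
[⊗]  ⊢ ((p0 ⅋ p0⊥) ⊗ (p0 ⅋ p0⊥))
  [⅋]  ⊢ (p0 ⅋ p0⊥)
    [Ax]  ⊢ p0, p0⊥
  [⅋]  ⊢ (p0 ⅋ p0⊥)
    [Ax]  ⊢ p0, p0⊥

Result: YES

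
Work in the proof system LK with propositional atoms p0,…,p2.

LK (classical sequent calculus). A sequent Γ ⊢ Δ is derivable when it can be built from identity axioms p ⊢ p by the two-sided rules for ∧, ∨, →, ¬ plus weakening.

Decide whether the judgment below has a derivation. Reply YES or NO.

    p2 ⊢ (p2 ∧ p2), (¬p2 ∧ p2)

Proof tree:
[∧R] p2 ⊢ (p2 ∧ p2), (¬p2 ∧ p2)
  [¬R]  ⊢ (p2 ∧ p2), ¬p2
    [∧R] p2 ⊢ (p2 ∧ p2)
      [Ax] p2 ⊢ p2
      [Ax] p2 ⊢ p2
  [Ax] p2 ⊢ p2

Result: YES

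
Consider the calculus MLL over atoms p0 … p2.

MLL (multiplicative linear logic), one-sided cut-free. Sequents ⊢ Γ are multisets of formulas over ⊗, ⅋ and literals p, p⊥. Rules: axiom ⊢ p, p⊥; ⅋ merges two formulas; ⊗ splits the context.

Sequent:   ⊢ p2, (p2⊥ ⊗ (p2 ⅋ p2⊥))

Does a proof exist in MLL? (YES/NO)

Proof tree:
[⊗]  ⊢ p2, (p2⊥ ⊗ (p2 ⅋ p2⊥))
  [Ax]  ⊢ p2, p2⊥
  [⅋]  ⊢ (p2 ⅋ p2⊥)
    [Ax]  ⊢ p2, p2⊥

Result: YES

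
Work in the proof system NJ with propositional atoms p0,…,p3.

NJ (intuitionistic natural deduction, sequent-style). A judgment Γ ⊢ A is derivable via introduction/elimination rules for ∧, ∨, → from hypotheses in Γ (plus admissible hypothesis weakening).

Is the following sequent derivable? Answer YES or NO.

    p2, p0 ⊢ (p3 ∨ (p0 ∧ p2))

Derivation (root first):
[∨I₂] p2, p0 ⊢ (p3 ∨ (p0 ∧ p2))
  [∧I] p2, p0 ⊢ (p0 ∧ p2)
    [Ax] p0 ⊢ p0
    [Ax] p2 ⊢ p2

Result: YES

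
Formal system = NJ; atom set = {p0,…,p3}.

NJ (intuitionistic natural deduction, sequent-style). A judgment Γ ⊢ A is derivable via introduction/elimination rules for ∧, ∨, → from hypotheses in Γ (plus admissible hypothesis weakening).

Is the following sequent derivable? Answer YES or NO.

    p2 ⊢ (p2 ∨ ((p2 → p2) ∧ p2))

Derivation trace:
[∨I₂] p2 ⊢ (p2 ∨ ((p2 → p2) ∧ p2))
  [∧I] p2 ⊢ ((p2 → p2) ∧ p2)
    [→I]  ⊢ (p2 → p2)
      [Ax] p2 ⊢ p2
    [Wk] p2, p2 ⊢ p2
      [Ax] p2 ⊢ p2

Result: YES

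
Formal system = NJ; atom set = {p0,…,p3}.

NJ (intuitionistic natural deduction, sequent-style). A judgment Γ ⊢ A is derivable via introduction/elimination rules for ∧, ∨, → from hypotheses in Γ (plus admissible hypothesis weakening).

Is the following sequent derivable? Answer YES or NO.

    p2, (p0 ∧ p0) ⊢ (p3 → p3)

Derivation trace:
[→I] p2, (p0 ∧ p0) ⊢ (p3 → p3)
  [Wk] p3, p2, (p0 ∧ p0) ⊢ p3
    [Wk] p3, p2 ⊢ p3
      [Ax] p3 ⊢ p3

Result: YES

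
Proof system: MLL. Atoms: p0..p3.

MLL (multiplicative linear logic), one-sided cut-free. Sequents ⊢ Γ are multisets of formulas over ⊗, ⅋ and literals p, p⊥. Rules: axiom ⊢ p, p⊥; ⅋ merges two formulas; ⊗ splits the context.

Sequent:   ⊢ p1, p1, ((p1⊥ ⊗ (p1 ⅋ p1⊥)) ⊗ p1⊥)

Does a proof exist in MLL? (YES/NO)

Derivation (root first):
[⊗]  ⊢ p1, p1, ((p1⊥ ⊗ (p1 ⅋ p1⊥)) ⊗ p1⊥)
  [⊗]  ⊢ p1, (p1⊥ ⊗ (p1 ⅋ p1⊥))
    [Ax]  ⊢ p1, p1⊥
    [⅋]  ⊢ (p1 ⅋ p1⊥)
      [Ax]  ⊢ p1, p1⊥
  [Ax]  ⊢ p1, p1⊥

Result: YES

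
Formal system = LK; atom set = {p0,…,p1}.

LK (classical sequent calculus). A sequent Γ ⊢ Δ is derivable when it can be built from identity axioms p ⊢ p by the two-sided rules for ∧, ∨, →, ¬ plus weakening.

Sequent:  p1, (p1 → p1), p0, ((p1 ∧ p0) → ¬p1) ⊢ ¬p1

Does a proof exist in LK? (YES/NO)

Derivation (root first):
[→L] p1, (p1 → p1), p0, ((p1 ∧ p0) → ¬p1) ⊢ ¬p1
  [∧R] p1, p0 ⊢ (p1 ∧ p0)
    [Ax] p1 ⊢ p1
    [Ax] p0 ⊢ p0
  [¬R] (p1 → p1), ¬p1 ⊢ ¬p1
    [¬L] p1, (p1 → p1), ¬p1 ⊢ 
      [→L] p1, (p1 → p1) ⊢ p1
        [Ax] p1 ⊢ p1
        [Ax] p1 ⊢ p1

Result: YES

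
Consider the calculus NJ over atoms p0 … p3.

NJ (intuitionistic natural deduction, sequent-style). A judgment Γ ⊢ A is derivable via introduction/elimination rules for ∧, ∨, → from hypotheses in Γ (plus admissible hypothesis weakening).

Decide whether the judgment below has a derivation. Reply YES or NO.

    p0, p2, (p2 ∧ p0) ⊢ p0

Proof tree:
[Wk] p0, p2, (p2 ∧ p0) ⊢ p0
  [Wk] p0, p2 ⊢ p0
    [Ax] p0 ⊢ p0

Result: YES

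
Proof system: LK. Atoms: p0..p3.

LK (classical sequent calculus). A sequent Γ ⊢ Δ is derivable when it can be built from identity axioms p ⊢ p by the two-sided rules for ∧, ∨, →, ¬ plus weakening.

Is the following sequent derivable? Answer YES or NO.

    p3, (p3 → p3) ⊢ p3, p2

Derivation (root first):
[WR] p3, (p3 → p3) ⊢ p3, p2
  [→L] p3, (p3 → p3) ⊢ p3
    [Ax] p3 ⊢ p3
    [Ax] p3 ⊢ p3

Result: YES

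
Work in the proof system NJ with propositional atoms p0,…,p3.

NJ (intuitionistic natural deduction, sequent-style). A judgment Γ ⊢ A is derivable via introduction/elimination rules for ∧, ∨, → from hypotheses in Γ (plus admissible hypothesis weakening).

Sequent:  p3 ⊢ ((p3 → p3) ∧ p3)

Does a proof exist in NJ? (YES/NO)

Derivation (root first):
[∧I] p3 ⊢ ((p3 → p3) ∧ p3)
  [→I]  ⊢ (p3 → p3)
    [Ax] p3 ⊢ p3
  [Ax] p3 ⊢ p3

Result: YES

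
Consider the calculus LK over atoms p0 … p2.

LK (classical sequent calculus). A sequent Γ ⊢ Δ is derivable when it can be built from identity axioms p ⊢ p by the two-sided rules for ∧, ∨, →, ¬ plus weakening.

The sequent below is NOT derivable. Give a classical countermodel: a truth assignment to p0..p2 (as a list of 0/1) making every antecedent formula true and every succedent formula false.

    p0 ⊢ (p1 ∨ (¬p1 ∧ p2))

Truth-table refutation:
  v=000: Γ:[p0=F] Δ:[(p1 ∨ (¬p1 ∧ p2))=F] refutes=False
  v=001: Γ:[p0=F] Δ:[(p1 ∨ (¬p1 ∧ p2))=T] refutes=False
  v=010: Γ:[p0=F] Δ:[(p1 ∨ (¬p1 ∧ p2))=T] refutes=False
  v=011: Γ:[p0=F] Δ:[(p1 ∨ (¬p1 ∧ p2))=T] refutes=False
  v=100: Γ:[p0=T] Δ:[(p1 ∨ (¬p1 ∧ p2))=F] refutes=True  ← countermodel

Result: [1, 0, 0]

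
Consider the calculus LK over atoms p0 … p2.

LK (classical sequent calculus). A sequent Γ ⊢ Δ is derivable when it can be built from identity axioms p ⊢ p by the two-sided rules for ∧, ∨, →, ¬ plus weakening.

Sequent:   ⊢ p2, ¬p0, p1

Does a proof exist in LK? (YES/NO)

Enumerate valuations to refute Γ ⊢ Δ:
  v=000: Γ:[] Δ:[p2=F, ¬p0=T, p1=F] refutes=False
  v=001: Γ:[] Δ:[p2=T, ¬p0=T, p1=F] refutes=False
  v=010: Γ:[] Δ:[p2=F, ¬p0=T, p1=T] refutes=False
  v=011: Γ:[] Δ:[p2=T, ¬p0=T, p1=T] refutes=False
  v=100: Γ:[] Δ:[p2=F, ¬p0=F, p1=F] refutes=True  ← countermodel

Result: NO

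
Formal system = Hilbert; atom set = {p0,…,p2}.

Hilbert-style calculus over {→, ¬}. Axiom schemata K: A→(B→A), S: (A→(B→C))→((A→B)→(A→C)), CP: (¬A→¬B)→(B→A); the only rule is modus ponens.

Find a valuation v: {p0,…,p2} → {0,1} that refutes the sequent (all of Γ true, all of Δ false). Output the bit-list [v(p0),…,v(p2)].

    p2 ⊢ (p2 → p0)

Truth-table refutation:
  v=000: Γ:[p2=F] Δ:[(p2 → p0)=T] refutes=False
  v=001: Γ:[p2=T] Δ:[(p2 → p0)=F] refutes=True  ← countermodel

Result: [0, 0, 1]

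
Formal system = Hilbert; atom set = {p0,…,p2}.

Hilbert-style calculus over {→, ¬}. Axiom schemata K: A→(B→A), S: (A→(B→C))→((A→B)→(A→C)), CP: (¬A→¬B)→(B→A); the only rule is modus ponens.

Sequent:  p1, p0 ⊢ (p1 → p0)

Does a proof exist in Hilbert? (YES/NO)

Proof tree:
[MP] p1, p0 ⊢ (p1 → p0)
  [K]  ⊢ (p0 → (p1 → p0))
  [MP] p1, p0 ⊢ p0
    [MP] p0 ⊢ (p1 → p0)
      [K]  ⊢ (p0 → (p1 → p0))
      [Hyp] p0 ⊢ p0
    [Hyp] p1 ⊢ p1

Result: YES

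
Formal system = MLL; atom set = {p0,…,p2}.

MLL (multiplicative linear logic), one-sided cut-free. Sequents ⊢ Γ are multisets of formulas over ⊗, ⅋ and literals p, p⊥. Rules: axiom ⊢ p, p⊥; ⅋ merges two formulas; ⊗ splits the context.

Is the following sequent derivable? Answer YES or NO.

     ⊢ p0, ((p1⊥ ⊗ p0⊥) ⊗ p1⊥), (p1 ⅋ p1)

Derivation trace:
[⅋]  ⊢ p0, ((p1⊥ ⊗ p0⊥) ⊗ p1⊥), (p1 ⅋ p1)
  [⊗]  ⊢ p1, p0, p1, ((p1⊥ ⊗ p0⊥) ⊗ p1⊥)
    [⊗]  ⊢ p1, p0, (p1⊥ ⊗ p0⊥)
      [Ax]  ⊢ p1, p1⊥
      [Ax]  ⊢ p0, p0⊥
    [Ax]  ⊢ p1, p1⊥

Result: YES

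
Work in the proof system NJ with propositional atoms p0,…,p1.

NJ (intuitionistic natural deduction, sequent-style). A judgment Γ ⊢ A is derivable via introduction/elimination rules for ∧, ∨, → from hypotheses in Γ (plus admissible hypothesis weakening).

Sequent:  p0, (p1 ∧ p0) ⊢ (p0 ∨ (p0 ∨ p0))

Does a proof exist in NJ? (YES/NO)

Derivation (root first):
[∨I₂] p0, (p1 ∧ p0) ⊢ (p0 ∨ (p0 ∨ p0))
  [Wk] p0, (p1 ∧ p0) ⊢ (p0 ∨ p0)
    [∨I₁] p0 ⊢ (p0 ∨ p0)
      [Ax] p0 ⊢ p0

Result: YES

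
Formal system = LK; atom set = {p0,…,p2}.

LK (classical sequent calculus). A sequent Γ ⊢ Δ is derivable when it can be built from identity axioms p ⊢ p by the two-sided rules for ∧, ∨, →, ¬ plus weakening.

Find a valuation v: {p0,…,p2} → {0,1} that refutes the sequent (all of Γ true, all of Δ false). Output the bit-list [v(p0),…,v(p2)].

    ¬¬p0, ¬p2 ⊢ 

Truth-table refutation:
  v=000: Γ:[¬¬p0=F, ¬p2=T] Δ:[] refutes=False
  v=001: Γ:[¬¬p0=F, ¬p2=F] Δ:[] refutes=False
  v=010: Γ:[¬¬p0=F, ¬p2=T] Δ:[] refutes=False
  v=011: Γ:[¬¬p0=F, ¬p2=F] Δ:[] refutes=False
  v=100: Γ:[¬¬p0=T, ¬p2=T] Δ:[] refutes=True  ← countermodel

Result: [1, 0, 0]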